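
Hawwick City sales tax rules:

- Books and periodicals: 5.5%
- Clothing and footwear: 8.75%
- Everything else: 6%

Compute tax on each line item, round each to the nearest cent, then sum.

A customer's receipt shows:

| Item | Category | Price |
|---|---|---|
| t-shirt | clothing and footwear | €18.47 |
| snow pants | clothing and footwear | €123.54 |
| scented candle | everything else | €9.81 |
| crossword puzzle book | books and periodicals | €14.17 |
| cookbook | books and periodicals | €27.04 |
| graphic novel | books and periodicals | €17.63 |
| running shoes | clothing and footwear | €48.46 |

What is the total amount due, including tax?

€279.62

T-shirt €18.47: clothing and footwear → 8.75% → €1.62
Snow pants €123.54: clothing and footwear → 8.75% → €10.81
Scented candle €9.81: everything else → 6% → €0.59
Crossword puzzle book €14.17: books and periodicals → 5.5% → €0.78
Cookbook €27.04: books and periodicals → 5.5% → €1.49
Graphic novel €17.63: books and periodicals → 5.5% → €0.97
Running shoes €48.46: clothing and footwear → 8.75% → €4.24
Subtotal = €259.12; tax = €20.50; total due = €279.62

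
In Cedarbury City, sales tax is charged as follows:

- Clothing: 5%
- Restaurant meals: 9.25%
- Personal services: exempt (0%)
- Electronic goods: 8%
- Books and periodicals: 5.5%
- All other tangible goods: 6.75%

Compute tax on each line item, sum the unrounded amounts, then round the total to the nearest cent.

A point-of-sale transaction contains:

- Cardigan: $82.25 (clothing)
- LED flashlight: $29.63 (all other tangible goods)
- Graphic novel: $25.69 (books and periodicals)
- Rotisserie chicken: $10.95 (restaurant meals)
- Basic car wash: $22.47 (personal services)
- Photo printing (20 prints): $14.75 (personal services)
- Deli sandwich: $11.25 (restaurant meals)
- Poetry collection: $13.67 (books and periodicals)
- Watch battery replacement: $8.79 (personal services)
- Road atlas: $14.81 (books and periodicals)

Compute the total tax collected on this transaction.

$11.15

Cardigan $82.25: clothing → 5% → $4.1125
LED flashlight $29.63: all other tangible goods → 6.75% → $2.000025
Graphic novel $25.69: books and periodicals → 5.5% → $1.41295
Rotisserie chicken $10.95: restaurant meals → 9.25% → $1.012875
Basic car wash $22.47: personal services → 0% → $0.00
Photo printing (20 prints) $14.75: personal services → 0% → $0.00
Deli sandwich $11.25: restaurant meals → 9.25% → $1.040625
Poetry collection $13.67: books and periodicals → 5.5% → $0.75185
Watch battery replacement $8.79: personal services → 0% → $0.00
Road atlas $14.81: books and periodicals → 5.5% → $0.81455
Unrounded tax sum = $11.145375 → $11.15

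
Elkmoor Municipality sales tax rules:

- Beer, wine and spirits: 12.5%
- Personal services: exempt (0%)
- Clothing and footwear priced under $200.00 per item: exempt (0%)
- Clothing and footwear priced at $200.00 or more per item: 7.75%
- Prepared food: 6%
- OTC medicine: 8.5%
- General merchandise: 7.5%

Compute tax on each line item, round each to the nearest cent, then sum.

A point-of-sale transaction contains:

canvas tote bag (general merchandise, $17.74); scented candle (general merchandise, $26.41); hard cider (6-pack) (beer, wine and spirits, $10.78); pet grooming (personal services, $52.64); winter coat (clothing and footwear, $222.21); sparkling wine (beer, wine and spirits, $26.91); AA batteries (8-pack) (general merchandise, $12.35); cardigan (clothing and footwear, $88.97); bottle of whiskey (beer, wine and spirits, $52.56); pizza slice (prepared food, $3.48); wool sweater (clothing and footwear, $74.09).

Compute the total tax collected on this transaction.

$32.95

Canvas tote bag $17.74: general merchandise → 7.5% → $1.33
Scented candle $26.41: general merchandise → 7.5% → $1.98
Hard cider (6-pack) $10.78: beer, wine and spirits → 12.5% → $1.35
Pet grooming $52.64: personal services → 0% → $0.00
Winter coat $222.21: clothing and footwear, $200.00 or more → 7.75% → $17.22
Sparkling wine $26.91: beer, wine and spirits → 12.5% → $3.36
AA batteries (8-pack) $12.35: general merchandise → 7.5% → $0.93
Cardigan $88.97: clothing and footwear, under $200.00 → 0% → $0.00
Bottle of whiskey $52.56: beer, wine and spirits → 12.5% → $6.57
Pizza slice $3.48: prepared food → 6% → $0.21
Wool sweater $74.09: clothing and footwear, under $200.00 → 0% → $0.00
Total tax = $1.33 + $1.98 + $1.35 + $17.22 + $3.36 + $0.93 + $6.57 + $0.21 = $32.95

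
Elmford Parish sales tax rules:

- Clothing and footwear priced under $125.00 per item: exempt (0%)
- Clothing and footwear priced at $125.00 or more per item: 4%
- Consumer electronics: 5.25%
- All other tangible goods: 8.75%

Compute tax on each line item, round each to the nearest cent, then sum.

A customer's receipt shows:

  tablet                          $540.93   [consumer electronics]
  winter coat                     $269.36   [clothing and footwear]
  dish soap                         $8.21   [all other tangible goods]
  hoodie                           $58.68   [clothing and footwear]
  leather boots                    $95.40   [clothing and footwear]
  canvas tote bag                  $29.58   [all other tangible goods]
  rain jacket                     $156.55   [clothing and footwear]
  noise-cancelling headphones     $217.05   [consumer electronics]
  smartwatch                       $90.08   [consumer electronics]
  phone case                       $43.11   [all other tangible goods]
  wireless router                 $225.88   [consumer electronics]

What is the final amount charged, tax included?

Tablet $540.93: consumer electronics → 5.25% → $28.40
Winter coat $269.36: clothing and footwear, $125.00 or more → 4% → $10.77
Dish soap $8.21: all other tangible goods → 8.75% → $0.72
Hoodie $58.68: clothing and footwear, under $125.00 → 0% → $0.00
Leather boots $95.40: clothing and footwear, under $125.00 → 0% → $0.00
Canvas tote bag $29.58: all other tangible goods → 8.75% → $2.59
Rain jacket $156.55: clothing and footwear, $125.00 or more → 4% → $6.26
Noise-cancelling headphones $217.05: consumer electronics → 5.25% → $11.40
Smartwatch $90.08: consumer electronics → 5.25% → $4.73
Phone case $43.11: all other tangible goods → 8.75% → $3.77
Wireless router $225.88: consumer electronics → 5.25% → $11.86
Subtotal = $1734.83; tax = $80.50; total due = $1815.33

$1815.33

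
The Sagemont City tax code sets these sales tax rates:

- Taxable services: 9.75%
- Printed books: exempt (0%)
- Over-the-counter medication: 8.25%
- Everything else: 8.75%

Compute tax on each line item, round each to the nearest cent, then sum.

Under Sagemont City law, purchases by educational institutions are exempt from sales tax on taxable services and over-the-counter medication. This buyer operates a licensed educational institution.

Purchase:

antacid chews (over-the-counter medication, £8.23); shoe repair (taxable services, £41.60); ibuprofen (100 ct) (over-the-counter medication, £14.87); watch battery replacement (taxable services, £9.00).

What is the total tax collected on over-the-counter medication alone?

Antacid chews £8.23: over-the-counter medication, buyer-exempt → 0% → £0.00
Ibuprofen (100 ct) £14.87: over-the-counter medication, buyer-exempt → 0% → £0.00
Tax on over-the-counter medication = £0.00 + £0.00 = £0.00

£0.00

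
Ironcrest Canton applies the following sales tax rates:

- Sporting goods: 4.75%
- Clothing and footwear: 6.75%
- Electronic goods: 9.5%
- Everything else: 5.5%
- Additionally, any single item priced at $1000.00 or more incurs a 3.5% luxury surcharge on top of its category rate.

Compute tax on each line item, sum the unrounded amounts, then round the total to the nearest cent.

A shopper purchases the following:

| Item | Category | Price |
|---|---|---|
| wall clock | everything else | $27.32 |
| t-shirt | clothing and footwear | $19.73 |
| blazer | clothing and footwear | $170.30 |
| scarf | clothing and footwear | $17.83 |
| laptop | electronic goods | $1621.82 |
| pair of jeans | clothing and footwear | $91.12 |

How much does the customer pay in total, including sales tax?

Wall clock $27.32: everything else → 5.5% → $1.5026
T-shirt $19.73: clothing and footwear → 6.75% → $1.331775
Blazer $170.30: clothing and footwear → 6.75% → $11.49525
Scarf $17.83: clothing and footwear → 6.75% → $1.203525
Laptop $1621.82: electronic goods → 9.5% + 3.5% surcharge = 13% → $210.8366
Pair of jeans $91.12: clothing and footwear → 6.75% → $6.1506
Subtotal = $1948.12; unrounded tax = $232.52035 → $232.52; total due = $2180.64

$2180.64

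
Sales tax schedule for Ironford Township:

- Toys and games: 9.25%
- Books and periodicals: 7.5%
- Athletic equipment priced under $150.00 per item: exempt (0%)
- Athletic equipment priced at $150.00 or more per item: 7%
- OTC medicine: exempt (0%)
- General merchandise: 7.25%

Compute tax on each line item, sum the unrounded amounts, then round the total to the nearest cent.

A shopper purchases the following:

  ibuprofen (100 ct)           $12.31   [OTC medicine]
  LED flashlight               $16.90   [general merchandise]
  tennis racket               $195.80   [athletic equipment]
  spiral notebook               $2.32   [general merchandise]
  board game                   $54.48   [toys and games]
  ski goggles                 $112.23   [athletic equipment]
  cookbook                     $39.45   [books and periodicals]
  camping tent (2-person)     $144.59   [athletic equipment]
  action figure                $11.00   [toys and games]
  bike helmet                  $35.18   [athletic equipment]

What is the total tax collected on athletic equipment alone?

Tennis racket $195.80: athletic equipment, $150.00 or more → 7% → $13.706
Ski goggles $112.23: athletic equipment, under $150.00 → 0% → $0.00
Camping tent (2-person) $144.59: athletic equipment, under $150.00 → 0% → $0.00
Bike helmet $35.18: athletic equipment, under $150.00 → 0% → $0.00
Tax on athletic equipment: unrounded sum = $13.706 → $13.71

$13.71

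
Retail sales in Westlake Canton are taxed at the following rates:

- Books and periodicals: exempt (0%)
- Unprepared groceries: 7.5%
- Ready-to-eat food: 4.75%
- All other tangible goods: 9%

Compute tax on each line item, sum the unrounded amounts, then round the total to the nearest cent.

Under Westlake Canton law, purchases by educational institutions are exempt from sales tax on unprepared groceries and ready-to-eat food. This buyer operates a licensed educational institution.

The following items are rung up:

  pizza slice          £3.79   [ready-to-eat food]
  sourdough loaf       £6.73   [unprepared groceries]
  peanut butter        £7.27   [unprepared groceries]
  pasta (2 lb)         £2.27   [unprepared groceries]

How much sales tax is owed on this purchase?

£0.00

Pizza slice £3.79: ready-to-eat food, buyer-exempt → 0% → £0.00
Sourdough loaf £6.73: unprepared groceries, buyer-exempt → 0% → £0.00
Peanut butter £7.27: unprepared groceries, buyer-exempt → 0% → £0.00
Pasta (2 lb) £2.27: unprepared groceries, buyer-exempt → 0% → £0.00
Unrounded tax sum = £0.00 → £0.00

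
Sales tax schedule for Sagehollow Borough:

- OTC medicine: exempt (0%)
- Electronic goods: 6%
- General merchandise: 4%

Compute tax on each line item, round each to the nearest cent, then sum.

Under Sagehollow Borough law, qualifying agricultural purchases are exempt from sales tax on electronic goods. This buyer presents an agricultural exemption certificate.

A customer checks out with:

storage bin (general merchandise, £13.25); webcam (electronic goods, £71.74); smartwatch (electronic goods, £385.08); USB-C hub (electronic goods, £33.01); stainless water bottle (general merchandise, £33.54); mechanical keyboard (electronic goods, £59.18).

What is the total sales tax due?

£1.87

Storage bin £13.25: general merchandise → 4% → £0.53
Webcam £71.74: electronic goods, buyer-exempt → 0% → £0.00
Smartwatch £385.08: electronic goods, buyer-exempt → 0% → £0.00
USB-C hub £33.01: electronic goods, buyer-exempt → 0% → £0.00
Stainless water bottle £33.54: general merchandise → 4% → £1.34
Mechanical keyboard £59.18: electronic goods, buyer-exempt → 0% → £0.00
Total tax = £0.53 + £1.34 = £1.87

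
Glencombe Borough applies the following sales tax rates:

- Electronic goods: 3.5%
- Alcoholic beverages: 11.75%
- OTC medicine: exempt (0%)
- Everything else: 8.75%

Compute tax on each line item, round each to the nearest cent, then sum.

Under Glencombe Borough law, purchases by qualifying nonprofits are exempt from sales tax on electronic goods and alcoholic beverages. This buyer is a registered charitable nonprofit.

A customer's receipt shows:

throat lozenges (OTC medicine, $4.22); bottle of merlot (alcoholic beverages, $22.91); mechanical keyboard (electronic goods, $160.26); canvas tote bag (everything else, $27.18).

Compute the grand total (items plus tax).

$216.95

Throat lozenges $4.22: OTC medicine → 0% → $0.00
Bottle of merlot $22.91: alcoholic beverages, buyer-exempt → 0% → $0.00
Mechanical keyboard $160.26: electronic goods, buyer-exempt → 0% → $0.00
Canvas tote bag $27.18: everything else → 8.75% → $2.38
Subtotal = $214.57; tax = $2.38; total due = $216.95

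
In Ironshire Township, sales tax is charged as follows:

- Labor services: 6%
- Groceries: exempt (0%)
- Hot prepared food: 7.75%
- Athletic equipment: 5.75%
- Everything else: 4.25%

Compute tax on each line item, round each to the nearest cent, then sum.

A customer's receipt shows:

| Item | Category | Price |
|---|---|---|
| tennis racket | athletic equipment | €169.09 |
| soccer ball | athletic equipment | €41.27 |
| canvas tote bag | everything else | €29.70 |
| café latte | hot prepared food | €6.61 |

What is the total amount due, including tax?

€260.53

Tennis racket €169.09: athletic equipment → 5.75% → €9.72
Soccer ball €41.27: athletic equipment → 5.75% → €2.37
Canvas tote bag €29.70: everything else → 4.25% → €1.26
Café latte €6.61: hot prepared food → 7.75% → €0.51
Subtotal = €246.67; tax = €13.86; total due = €260.53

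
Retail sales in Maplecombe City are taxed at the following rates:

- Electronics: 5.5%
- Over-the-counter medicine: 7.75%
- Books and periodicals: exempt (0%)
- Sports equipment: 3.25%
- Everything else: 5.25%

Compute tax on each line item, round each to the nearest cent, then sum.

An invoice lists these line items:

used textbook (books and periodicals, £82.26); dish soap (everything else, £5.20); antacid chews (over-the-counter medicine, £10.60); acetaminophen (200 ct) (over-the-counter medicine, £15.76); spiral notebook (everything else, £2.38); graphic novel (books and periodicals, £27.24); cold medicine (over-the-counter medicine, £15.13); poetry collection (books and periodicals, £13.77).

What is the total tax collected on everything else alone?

£0.39

Dish soap £5.20: everything else → 5.25% → £0.27
Spiral notebook £2.38: everything else → 5.25% → £0.12
Tax on everything else = £0.27 + £0.12 = £0.39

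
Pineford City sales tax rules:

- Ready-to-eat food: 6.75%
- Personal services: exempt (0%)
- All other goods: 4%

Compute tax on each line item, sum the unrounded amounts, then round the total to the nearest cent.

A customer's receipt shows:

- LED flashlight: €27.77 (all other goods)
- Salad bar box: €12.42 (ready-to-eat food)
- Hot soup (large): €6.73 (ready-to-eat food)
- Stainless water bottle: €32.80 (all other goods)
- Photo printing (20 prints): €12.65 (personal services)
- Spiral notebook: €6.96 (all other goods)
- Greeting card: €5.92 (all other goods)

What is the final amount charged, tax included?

€109.48

LED flashlight €27.77: all other goods → 4% → €1.1108
Salad bar box €12.42: ready-to-eat food → 6.75% → €0.83835
Hot soup (large) €6.73: ready-to-eat food → 6.75% → €0.454275
Stainless water bottle €32.80: all other goods → 4% → €1.312
Photo printing (20 prints) €12.65: personal services → 0% → €0.00
Spiral notebook €6.96: all other goods → 4% → €0.2784
Greeting card €5.92: all other goods → 4% → €0.2368
Subtotal = €105.25; unrounded tax = €4.230625 → €4.23; total due = €109.48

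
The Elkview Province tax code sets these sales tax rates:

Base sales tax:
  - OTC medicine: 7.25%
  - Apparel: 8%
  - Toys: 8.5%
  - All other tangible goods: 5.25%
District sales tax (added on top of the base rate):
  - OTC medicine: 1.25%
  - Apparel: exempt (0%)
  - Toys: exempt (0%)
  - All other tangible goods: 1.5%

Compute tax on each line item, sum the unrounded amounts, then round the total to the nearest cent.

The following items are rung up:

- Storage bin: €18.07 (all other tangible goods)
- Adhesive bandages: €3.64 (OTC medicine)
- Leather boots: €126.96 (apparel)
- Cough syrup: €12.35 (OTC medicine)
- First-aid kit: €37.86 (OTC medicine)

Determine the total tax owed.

Storage bin €18.07: all other tangible goods → 5.25% + 1.5% district = 6.75% → €1.219725
Adhesive bandages €3.64: OTC medicine → 7.25% + 1.25% district = 8.5% → €0.3094
Leather boots €126.96: apparel → 8% + 0% district = 8% → €10.1568
Cough syrup €12.35: OTC medicine → 7.25% + 1.25% district = 8.5% → €1.04975
First-aid kit €37.86: OTC medicine → 7.25% + 1.25% district = 8.5% → €3.2181
Unrounded tax sum = €15.953775 → €15.95

€15.95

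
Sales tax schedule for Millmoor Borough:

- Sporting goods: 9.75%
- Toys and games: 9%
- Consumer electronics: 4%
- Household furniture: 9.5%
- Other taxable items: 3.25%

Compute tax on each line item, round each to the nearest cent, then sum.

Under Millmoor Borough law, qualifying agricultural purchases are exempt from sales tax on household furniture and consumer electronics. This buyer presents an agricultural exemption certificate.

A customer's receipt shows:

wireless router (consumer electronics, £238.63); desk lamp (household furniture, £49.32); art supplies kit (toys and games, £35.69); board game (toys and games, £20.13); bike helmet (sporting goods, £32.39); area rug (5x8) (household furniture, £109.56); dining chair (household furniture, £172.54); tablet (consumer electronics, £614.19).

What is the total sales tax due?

£8.18

Wireless router £238.63: consumer electronics, buyer-exempt → 0% → £0.00
Desk lamp £49.32: household furniture, buyer-exempt → 0% → £0.00
Art supplies kit £35.69: toys and games → 9% → £3.21
Board game £20.13: toys and games → 9% → £1.81
Bike helmet £32.39: sporting goods → 9.75% → £3.16
Area rug (5x8) £109.56: household furniture, buyer-exempt → 0% → £0.00
Dining chair £172.54: household furniture, buyer-exempt → 0% → £0.00
Tablet £614.19: consumer electronics, buyer-exempt → 0% → £0.00
Total tax = £3.21 + £1.81 + £3.16 = £8.18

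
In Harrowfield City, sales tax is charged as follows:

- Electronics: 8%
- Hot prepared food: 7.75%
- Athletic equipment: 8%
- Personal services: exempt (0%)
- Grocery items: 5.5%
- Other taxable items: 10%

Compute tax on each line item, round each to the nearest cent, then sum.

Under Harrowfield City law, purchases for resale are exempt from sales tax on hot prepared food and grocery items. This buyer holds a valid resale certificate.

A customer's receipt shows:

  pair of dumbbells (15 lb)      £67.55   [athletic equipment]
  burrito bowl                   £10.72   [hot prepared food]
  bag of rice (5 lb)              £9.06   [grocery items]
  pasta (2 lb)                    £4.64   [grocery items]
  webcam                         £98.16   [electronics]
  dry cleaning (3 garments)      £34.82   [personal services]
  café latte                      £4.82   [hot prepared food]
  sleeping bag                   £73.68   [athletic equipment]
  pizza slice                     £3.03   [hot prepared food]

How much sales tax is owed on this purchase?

Pair of dumbbells (15 lb) £67.55: athletic equipment → 8% → £5.40
Burrito bowl £10.72: hot prepared food, buyer-exempt → 0% → £0.00
Bag of rice (5 lb) £9.06: grocery items, buyer-exempt → 0% → £0.00
Pasta (2 lb) £4.64: grocery items, buyer-exempt → 0% → £0.00
Webcam £98.16: electronics → 8% → £7.85
Dry cleaning (3 garments) £34.82: personal services → 0% → £0.00
Café latte £4.82: hot prepared food, buyer-exempt → 0% → £0.00
Sleeping bag £73.68: athletic equipment → 8% → £5.89
Pizza slice £3.03: hot prepared food, buyer-exempt → 0% → £0.00
Total tax = £5.40 + £7.85 + £5.89 = £19.14

£19.14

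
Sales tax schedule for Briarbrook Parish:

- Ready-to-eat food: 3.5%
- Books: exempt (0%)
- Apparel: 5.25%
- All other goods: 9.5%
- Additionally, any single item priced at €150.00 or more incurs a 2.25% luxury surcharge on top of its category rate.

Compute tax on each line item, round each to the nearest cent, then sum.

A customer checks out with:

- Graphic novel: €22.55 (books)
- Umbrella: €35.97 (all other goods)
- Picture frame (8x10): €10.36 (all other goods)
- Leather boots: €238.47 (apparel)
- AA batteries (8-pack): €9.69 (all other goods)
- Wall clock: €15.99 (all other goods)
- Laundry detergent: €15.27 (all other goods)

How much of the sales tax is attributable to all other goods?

€8.29

Umbrella €35.97: all other goods → 9.5% → €3.42
Picture frame (8x10) €10.36: all other goods → 9.5% → €0.98
AA batteries (8-pack) €9.69: all other goods → 9.5% → €0.92
Wall clock €15.99: all other goods → 9.5% → €1.52
Laundry detergent €15.27: all other goods → 9.5% → €1.45
Tax on all other goods = €3.42 + €0.98 + €0.92 + €1.52 + €1.45 = €8.29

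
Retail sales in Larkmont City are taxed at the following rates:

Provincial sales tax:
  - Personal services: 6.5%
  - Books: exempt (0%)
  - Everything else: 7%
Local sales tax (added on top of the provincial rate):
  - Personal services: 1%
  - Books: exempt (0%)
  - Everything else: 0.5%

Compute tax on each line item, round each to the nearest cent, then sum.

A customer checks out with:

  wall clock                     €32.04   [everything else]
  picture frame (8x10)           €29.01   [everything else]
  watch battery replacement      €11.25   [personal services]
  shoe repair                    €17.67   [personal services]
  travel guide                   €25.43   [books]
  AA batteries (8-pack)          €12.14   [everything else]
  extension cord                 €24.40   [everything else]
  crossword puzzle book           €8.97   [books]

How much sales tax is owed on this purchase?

€9.49

Wall clock €32.04: everything else → 7% + 0.5% local = 7.5% → €2.40
Picture frame (8x10) €29.01: everything else → 7% + 0.5% local = 7.5% → €2.18
Watch battery replacement €11.25: personal services → 6.5% + 1% local = 7.5% → €0.84
Shoe repair €17.67: personal services → 6.5% + 1% local = 7.5% → €1.33
Travel guide €25.43: books → 0% + 0% local = 0% → €0.00
AA batteries (8-pack) €12.14: everything else → 7% + 0.5% local = 7.5% → €0.91
Extension cord €24.40: everything else → 7% + 0.5% local = 7.5% → €1.83
Crossword puzzle book €8.97: books → 0% + 0% local = 0% → €0.00
Total tax = €2.40 + €2.18 + €0.84 + €1.33 + €0.91 + €1.83 = €9.49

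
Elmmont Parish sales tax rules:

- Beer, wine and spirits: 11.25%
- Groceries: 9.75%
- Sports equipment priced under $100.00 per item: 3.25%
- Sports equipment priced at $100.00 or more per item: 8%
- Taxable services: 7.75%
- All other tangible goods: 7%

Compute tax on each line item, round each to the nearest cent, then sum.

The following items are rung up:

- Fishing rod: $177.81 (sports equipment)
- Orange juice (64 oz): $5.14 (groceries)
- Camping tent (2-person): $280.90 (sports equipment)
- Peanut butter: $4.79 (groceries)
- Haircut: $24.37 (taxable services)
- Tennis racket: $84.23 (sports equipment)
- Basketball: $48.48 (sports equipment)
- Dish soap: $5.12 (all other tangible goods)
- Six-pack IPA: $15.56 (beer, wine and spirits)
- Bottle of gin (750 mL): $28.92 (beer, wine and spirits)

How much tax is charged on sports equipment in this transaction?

Fishing rod $177.81: sports equipment, $100.00 or more → 8% → $14.22
Camping tent (2-person) $280.90: sports equipment, $100.00 or more → 8% → $22.47
Tennis racket $84.23: sports equipment, under $100.00 → 3.25% → $2.74
Basketball $48.48: sports equipment, under $100.00 → 3.25% → $1.58
Tax on sports equipment = $14.22 + $22.47 + $2.74 + $1.58 = $41.01

$41.01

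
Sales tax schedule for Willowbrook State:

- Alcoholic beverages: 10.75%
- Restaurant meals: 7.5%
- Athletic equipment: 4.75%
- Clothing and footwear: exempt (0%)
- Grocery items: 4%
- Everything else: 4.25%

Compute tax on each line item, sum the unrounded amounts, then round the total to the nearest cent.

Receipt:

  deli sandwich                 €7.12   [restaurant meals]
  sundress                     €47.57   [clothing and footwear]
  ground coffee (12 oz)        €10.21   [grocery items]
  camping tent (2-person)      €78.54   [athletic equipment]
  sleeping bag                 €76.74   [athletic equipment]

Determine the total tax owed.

€8.32

Deli sandwich €7.12: restaurant meals → 7.5% → €0.534
Sundress €47.57: clothing and footwear → 0% → €0.00
Ground coffee (12 oz) €10.21: grocery items → 4% → €0.4084
Camping tent (2-person) €78.54: athletic equipment → 4.75% → €3.73065
Sleeping bag €76.74: athletic equipment → 4.75% → €3.64515
Unrounded tax sum = €8.3182 → €8.32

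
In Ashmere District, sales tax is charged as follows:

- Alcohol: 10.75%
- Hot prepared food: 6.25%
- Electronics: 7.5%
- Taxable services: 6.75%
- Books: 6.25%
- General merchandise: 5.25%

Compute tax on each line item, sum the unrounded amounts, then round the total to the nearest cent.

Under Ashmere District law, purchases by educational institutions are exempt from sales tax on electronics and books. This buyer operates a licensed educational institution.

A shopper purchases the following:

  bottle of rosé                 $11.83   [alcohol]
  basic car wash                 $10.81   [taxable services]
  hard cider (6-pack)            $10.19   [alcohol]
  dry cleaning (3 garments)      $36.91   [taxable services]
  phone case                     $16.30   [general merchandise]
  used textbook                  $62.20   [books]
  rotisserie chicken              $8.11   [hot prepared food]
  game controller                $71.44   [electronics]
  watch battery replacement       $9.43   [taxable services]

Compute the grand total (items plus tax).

Bottle of rosé $11.83: alcohol → 10.75% → $1.271725
Basic car wash $10.81: taxable services → 6.75% → $0.729675
Hard cider (6-pack) $10.19: alcohol → 10.75% → $1.095425
Dry cleaning (3 garments) $36.91: taxable services → 6.75% → $2.491425
Phone case $16.30: general merchandise → 5.25% → $0.85575
Used textbook $62.20: books, buyer-exempt → 0% → $0.00
Rotisserie chicken $8.11: hot prepared food → 6.25% → $0.506875
Game controller $71.44: electronics, buyer-exempt → 0% → $0.00
Watch battery replacement $9.43: taxable services → 6.75% → $0.636525
Subtotal = $237.22; unrounded tax = $7.5874 → $7.59; total due = $244.81

$244.81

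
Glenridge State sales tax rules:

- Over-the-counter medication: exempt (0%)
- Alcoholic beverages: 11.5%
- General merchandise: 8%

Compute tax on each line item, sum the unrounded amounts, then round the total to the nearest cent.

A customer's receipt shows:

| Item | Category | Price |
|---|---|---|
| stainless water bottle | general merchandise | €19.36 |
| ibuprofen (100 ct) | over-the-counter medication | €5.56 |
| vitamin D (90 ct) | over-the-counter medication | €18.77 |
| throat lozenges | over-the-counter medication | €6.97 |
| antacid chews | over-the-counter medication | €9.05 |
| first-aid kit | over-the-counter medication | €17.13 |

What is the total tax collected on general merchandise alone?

Stainless water bottle €19.36: general merchandise → 8% → €1.5488
Tax on general merchandise: unrounded sum = €1.5488 → €1.55

€1.55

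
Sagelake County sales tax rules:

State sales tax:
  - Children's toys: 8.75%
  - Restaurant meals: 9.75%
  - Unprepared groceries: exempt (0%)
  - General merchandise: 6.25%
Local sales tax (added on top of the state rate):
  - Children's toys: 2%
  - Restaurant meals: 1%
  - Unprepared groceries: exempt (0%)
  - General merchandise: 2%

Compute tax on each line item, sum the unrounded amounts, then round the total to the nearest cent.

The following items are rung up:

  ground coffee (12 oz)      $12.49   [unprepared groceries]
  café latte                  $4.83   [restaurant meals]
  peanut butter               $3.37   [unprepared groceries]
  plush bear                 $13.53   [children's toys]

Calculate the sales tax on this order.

Ground coffee (12 oz) $12.49: unprepared groceries → 0% + 0% local = 0% → $0.00
Café latte $4.83: restaurant meals → 9.75% + 1% local = 10.75% → $0.519225
Peanut butter $3.37: unprepared groceries → 0% + 0% local = 0% → $0.00
Plush bear $13.53: children's toys → 8.75% + 2% local = 10.75% → $1.454475
Unrounded tax sum = $1.9737 → $1.97

$1.97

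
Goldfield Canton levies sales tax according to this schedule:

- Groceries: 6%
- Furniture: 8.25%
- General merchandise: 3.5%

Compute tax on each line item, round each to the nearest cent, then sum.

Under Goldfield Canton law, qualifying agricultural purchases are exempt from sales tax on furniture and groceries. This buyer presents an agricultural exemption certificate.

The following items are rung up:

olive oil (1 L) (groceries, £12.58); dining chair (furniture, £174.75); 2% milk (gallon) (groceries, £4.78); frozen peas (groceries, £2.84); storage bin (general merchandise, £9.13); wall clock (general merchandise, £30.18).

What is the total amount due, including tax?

£235.64

Olive oil (1 L) £12.58: groceries, buyer-exempt → 0% → £0.00
Dining chair £174.75: furniture, buyer-exempt → 0% → £0.00
2% milk (gallon) £4.78: groceries, buyer-exempt → 0% → £0.00
Frozen peas £2.84: groceries, buyer-exempt → 0% → £0.00
Storage bin £9.13: general merchandise → 3.5% → £0.32
Wall clock £30.18: general merchandise → 3.5% → £1.06
Subtotal = £234.26; tax = £1.38; total due = £235.64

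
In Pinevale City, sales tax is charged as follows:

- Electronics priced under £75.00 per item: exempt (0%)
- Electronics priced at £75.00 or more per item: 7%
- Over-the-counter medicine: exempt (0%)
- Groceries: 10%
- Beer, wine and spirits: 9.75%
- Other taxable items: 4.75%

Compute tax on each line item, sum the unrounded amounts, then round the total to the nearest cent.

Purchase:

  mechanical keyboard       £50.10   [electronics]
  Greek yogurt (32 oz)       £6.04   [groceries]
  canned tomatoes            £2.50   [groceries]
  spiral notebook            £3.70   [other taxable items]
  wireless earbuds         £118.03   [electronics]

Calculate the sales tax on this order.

£9.29

Mechanical keyboard £50.10: electronics, under £75.00 → 0% → £0.00
Greek yogurt (32 oz) £6.04: groceries → 10% → £0.604
Canned tomatoes £2.50: groceries → 10% → £0.25
Spiral notebook £3.70: other taxable items → 4.75% → £0.17575
Wireless earbuds £118.03: electronics, £75.00 or more → 7% → £8.2621
Unrounded tax sum = £9.29185 → £9.29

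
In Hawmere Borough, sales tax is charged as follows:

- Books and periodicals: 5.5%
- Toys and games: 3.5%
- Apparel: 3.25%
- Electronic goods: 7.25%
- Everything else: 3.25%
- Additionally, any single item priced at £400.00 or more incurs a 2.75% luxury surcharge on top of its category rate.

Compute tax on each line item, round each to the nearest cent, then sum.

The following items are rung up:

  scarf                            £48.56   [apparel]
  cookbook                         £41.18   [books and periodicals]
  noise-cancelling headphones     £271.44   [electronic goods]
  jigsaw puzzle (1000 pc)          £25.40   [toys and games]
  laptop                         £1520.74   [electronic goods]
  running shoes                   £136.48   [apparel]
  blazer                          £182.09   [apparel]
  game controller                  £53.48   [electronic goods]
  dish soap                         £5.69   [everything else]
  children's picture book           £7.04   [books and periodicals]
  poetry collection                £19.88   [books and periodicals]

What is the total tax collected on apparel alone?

£11.94

Scarf £48.56: apparel → 3.25% → £1.58
Running shoes £136.48: apparel → 3.25% → £4.44
Blazer £182.09: apparel → 3.25% → £5.92
Tax on apparel = £1.58 + £4.44 + £5.92 = £11.94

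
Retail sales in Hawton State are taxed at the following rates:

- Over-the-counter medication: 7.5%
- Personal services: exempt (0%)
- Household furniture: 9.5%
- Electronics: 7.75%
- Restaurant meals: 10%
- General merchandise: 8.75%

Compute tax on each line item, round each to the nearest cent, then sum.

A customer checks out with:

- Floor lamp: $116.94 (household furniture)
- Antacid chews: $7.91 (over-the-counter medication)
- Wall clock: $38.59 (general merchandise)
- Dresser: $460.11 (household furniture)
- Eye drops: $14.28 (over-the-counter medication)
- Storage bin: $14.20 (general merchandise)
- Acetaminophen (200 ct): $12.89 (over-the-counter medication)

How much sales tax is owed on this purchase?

Floor lamp $116.94: household furniture → 9.5% → $11.11
Antacid chews $7.91: over-the-counter medication → 7.5% → $0.59
Wall clock $38.59: general merchandise → 8.75% → $3.38
Dresser $460.11: household furniture → 9.5% → $43.71
Eye drops $14.28: over-the-counter medication → 7.5% → $1.07
Storage bin $14.20: general merchandise → 8.75% → $1.24
Acetaminophen (200 ct) $12.89: over-the-counter medication → 7.5% → $0.97
Total tax = $11.11 + $0.59 + $3.38 + $43.71 + $1.07 + $1.24 + $0.97 = $62.07

$62.07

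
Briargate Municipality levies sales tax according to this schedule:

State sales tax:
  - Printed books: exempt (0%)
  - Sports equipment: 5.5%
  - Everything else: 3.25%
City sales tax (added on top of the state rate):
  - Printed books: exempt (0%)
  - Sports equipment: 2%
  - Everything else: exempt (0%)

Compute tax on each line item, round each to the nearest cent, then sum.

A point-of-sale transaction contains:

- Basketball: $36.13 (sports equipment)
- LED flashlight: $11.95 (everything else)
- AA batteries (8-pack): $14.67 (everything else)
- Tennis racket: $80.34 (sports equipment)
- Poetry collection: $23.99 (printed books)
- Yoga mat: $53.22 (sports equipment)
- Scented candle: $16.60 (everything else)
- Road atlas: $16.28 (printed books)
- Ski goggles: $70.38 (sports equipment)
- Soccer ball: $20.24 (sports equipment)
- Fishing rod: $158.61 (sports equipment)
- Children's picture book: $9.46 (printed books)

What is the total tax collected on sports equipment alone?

Basketball $36.13: sports equipment → 5.5% + 2% city = 7.5% → $2.71
Tennis racket $80.34: sports equipment → 5.5% + 2% city = 7.5% → $6.03
Yoga mat $53.22: sports equipment → 5.5% + 2% city = 7.5% → $3.99
Ski goggles $70.38: sports equipment → 5.5% + 2% city = 7.5% → $5.28
Soccer ball $20.24: sports equipment → 5.5% + 2% city = 7.5% → $1.52
Fishing rod $158.61: sports equipment → 5.5% + 2% city = 7.5% → $11.90
Tax on sports equipment = $2.71 + $6.03 + $3.99 + $5.28 + $1.52 + $11.90 = $31.43

$31.43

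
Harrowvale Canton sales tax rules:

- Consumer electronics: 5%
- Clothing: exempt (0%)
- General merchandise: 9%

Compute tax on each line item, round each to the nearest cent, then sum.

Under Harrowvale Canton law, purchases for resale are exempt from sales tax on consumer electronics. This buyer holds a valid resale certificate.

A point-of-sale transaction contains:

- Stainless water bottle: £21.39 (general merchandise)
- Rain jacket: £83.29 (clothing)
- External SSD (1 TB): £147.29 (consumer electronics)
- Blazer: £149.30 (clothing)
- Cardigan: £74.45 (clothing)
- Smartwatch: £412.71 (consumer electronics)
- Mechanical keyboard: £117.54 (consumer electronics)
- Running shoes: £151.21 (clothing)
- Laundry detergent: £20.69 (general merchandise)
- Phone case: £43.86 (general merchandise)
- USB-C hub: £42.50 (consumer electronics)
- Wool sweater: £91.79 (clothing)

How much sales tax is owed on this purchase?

£7.74

Stainless water bottle £21.39: general merchandise → 9% → £1.93
Rain jacket £83.29: clothing → 0% → £0.00
External SSD (1 TB) £147.29: consumer electronics, buyer-exempt → 0% → £0.00
Blazer £149.30: clothing → 0% → £0.00
Cardigan £74.45: clothing → 0% → £0.00
Smartwatch £412.71: consumer electronics, buyer-exempt → 0% → £0.00
Mechanical keyboard £117.54: consumer electronics, buyer-exempt → 0% → £0.00
Running shoes £151.21: clothing → 0% → £0.00
Laundry detergent £20.69: general merchandise → 9% → £1.86
Phone case £43.86: general merchandise → 9% → £3.95
USB-C hub £42.50: consumer electronics, buyer-exempt → 0% → £0.00
Wool sweater £91.79: clothing → 0% → £0.00
Total tax = £1.93 + £1.86 + £3.95 = £7.74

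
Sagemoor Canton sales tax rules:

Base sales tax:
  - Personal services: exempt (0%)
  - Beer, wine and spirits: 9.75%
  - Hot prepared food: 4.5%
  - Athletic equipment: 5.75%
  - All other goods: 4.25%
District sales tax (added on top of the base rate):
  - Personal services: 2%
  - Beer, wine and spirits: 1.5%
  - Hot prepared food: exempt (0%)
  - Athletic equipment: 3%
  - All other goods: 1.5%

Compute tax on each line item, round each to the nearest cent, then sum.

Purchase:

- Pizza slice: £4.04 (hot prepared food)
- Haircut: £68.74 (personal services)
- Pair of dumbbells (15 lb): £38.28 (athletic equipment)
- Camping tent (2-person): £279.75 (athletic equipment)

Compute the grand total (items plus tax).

Pizza slice £4.04: hot prepared food → 4.5% + 0% district = 4.5% → £0.18
Haircut £68.74: personal services → 0% + 2% district = 2% → £1.37
Pair of dumbbells (15 lb) £38.28: athletic equipment → 5.75% + 3% district = 8.75% → £3.35
Camping tent (2-person) £279.75: athletic equipment → 5.75% + 3% district = 8.75% → £24.48
Subtotal = £390.81; tax = £29.38; total due = £420.19

£420.19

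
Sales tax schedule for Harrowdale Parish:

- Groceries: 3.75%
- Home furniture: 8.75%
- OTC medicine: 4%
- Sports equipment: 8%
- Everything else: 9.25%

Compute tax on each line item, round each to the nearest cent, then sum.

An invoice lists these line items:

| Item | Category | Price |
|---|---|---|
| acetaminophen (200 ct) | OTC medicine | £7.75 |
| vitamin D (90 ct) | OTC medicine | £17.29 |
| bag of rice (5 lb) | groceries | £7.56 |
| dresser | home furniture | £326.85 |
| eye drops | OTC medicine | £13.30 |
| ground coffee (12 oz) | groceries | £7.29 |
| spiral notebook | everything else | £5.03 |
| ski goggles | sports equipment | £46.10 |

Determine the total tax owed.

Acetaminophen (200 ct) £7.75: OTC medicine → 4% → £0.31
Vitamin D (90 ct) £17.29: OTC medicine → 4% → £0.69
Bag of rice (5 lb) £7.56: groceries → 3.75% → £0.28
Dresser £326.85: home furniture → 8.75% → £28.60
Eye drops £13.30: OTC medicine → 4% → £0.53
Ground coffee (12 oz) £7.29: groceries → 3.75% → £0.27
Spiral notebook £5.03: everything else → 9.25% → £0.47
Ski goggles £46.10: sports equipment → 8% → £3.69
Total tax = £0.31 + £0.69 + £0.28 + £28.60 + £0.53 + £0.27 + £0.47 + £3.69 = £34.84

£34.84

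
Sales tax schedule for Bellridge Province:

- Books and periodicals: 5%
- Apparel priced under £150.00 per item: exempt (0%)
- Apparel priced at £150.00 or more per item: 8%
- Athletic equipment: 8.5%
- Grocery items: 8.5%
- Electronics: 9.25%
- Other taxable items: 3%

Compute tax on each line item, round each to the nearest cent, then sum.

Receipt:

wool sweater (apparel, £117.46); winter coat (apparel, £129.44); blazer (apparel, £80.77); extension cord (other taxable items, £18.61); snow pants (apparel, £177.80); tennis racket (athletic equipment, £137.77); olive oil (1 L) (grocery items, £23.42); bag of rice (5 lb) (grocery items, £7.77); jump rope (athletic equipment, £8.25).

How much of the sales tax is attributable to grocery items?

Olive oil (1 L) £23.42: grocery items → 8.5% → £1.99
Bag of rice (5 lb) £7.77: grocery items → 8.5% → £0.66
Tax on grocery items = £1.99 + £0.66 = £2.65

£2.65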